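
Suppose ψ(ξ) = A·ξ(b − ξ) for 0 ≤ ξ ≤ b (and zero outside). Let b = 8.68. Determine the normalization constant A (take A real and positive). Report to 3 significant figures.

Normalization requires ∫|ψ|² dξ = 1, integrated from 0 to b.
The integral (without the A² prefactor) comes out to b^5/30.
Hence A² = 1/[b^5/30].
With b = 8.68: A² = 0.0006089 and A = 0.02468.

A ≈ 0.0247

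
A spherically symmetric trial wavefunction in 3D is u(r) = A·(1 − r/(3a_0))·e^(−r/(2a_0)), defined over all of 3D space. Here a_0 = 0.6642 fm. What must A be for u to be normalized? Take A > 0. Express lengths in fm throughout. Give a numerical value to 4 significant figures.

A ≈ 0.6383 fm^(-3/2)

Require ∫ |u|² 4πr² dr = 1 over the whole domain.
Using ∫₀^∞ rⁿ e^(−αr) dr = n!/αⁿ⁺¹, the integral (without the A² prefactor) comes out to 8·π·a_0^3/3.
Plugging in a_0 = 0.6642 yields A = 0.63825.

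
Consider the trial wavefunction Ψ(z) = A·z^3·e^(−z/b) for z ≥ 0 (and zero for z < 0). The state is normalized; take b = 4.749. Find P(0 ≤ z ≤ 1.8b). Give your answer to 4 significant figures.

P = ∫_{0}^{1.8b} |Ψ(z)|² dz.
Since A² = 1/(45·b^7/8), this is the region integral divided by the full normalization integral.
Let u = z/b; then A² and the length scale cancel, so P = ∫_{0}^{1.8} u^6·e^(-2·u) du ÷ ∫_{0}^{∞} u^6·e^(-2·u) du.
Using ∫ u^6·e^(-2·u) du = -(4·u^6 + 12·u^5 + 30·u^4 + 60·u^3 + 90·u^2 + 90·u + 45)·e^(-2·u)/8, the numerator is ≈ 0.412163 and the denominator is 45/8.
Taking the ratio, P = 0.073273.

P ≈ 0.07327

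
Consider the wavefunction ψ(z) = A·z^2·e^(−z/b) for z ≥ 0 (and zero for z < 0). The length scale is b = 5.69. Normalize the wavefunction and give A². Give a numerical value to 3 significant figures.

A^2 ≈ 0.000224

The normalization condition is ∫|ψ|² dz = 1 from 0 to ∞.
∫|ψ|² dz = A²·(3·b^5/4).
So A² = (3·b^5/4)^(−1).
Plugging in b = 5.69 yields A = 0.01495.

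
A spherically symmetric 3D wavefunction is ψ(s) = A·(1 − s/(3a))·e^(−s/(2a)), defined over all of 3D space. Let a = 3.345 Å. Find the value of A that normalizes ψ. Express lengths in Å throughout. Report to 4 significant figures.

A ≈ 0.05647 Å^(-3/2)

Normalization requires ∫|ψ|² 4πs² ds = 1, integrated from 0 to ∞.
(Spherical symmetry: dV = 4πs² ds.)
With ∫₀^∞ s^4 e^(−αs) ds = 4!/α^5, the integral (without the A² prefactor) comes out to 8·π·a^3/3.
So A² = (8·π·a^3/3)^(−1).
Substituting a = 3.345 gives A² = 0.0031893, so A = 0.056474.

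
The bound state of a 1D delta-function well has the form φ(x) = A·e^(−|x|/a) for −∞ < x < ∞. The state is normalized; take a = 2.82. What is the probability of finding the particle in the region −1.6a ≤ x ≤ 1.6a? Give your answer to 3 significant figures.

P ≈ 0.959

P = ∫_{−1.6a}^{1.6a} |φ(x)|² dx.
The normalization integral ∫|φ|²dx over the whole domain equals a·A², and A² cancels in the ratio.
Both integrals are even about x = 0, so only the x ≥ 0 halves are needed (the factors of 2 cancel). Let u = x/a; then A² and the length scale cancel, so P = ∫_{0}^{1.6} e^(-2·u) du ÷ ∫_{0}^{∞} e^(-2·u) du.
With ∫ e^(-2·u) du = -e^(-2·u)/2 + C, the region integral is 1/2 - e^(-16/5)/2 and the full one is 1/2.
Evaluating gives P = 0.9592.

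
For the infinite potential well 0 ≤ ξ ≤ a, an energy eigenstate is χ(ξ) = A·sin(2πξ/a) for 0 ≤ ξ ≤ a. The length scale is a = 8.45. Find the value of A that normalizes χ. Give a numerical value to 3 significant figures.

A ≈ 0.487

Normalization requires ∫|χ|² dξ = 1, integrated from 0 to a.
The integral (without the A² prefactor) comes out to a/2.
Hence A² = 1/[a/2].
With a = 8.45: A² = 0.2367 and A = 0.4865.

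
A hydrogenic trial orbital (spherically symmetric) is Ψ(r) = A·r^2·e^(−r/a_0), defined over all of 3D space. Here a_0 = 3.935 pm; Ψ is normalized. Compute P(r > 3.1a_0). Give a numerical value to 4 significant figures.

P = ∫ |Ψ|² 4πr² dr over r > 3.1a_0.
The full normalization integral is A²·[45·π·a_0^7/2] = 1, fixing A².
Let u = r/a_0; then A², 4π and the length scale all cancel, so P = ∫_{3.1}^{∞} u^6·e^(-2·u) du ÷ ∫_{0}^{∞} u^6·e^(-2·u) du.
With ∫ u^6·e^(-2·u) du = -(4·u^6 + 12·u^5 + 30·u^4 + 60·u^3 + 90·u^2 + 90·u + 45)·e^(-2·u)/8 + C, the region integral is ≈ 3.22995 and the full one is 45/8.
This evaluates to P = 0.57421.

P ≈ 0.5742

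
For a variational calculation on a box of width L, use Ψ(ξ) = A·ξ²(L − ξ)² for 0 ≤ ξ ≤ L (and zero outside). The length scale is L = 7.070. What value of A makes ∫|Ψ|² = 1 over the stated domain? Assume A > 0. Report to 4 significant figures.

A ≈ 0.003778

The normalization condition is ∫|Ψ|² dξ = 1 from 0 to L.
∫|Ψ|² dξ = A²·(L^9/630).
Hence A² = 1/[L^9/630].
Substituting L = 7.070 gives A² = 0.000014275, so A = 0.0037782.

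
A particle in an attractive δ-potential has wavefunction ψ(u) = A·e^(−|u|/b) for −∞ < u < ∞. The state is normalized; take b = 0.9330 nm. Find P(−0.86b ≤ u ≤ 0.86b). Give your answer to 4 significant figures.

P = ∫_{−0.86b}^{0.86b} |ψ(u)|² du.
Since A² = 1/(b), this is the region integral divided by the full normalization integral.
By symmetry take twice the u ≥ 0 contribution in numerator and denominator; the 2's cancel. Let t = u/b; then A² and the length scale cancel, so P = ∫_{0}^{0.86} e^(-2·t) dt ÷ ∫_{0}^{∞} e^(-2·t) dt.
An antiderivative of e^(-2·t) is -e^(-2·t)/2; evaluating from 0 to 0.86 gives 1/2 - e^(-43/25)/2, while the full integral is 1/2.
The result is P = 0.82093.

P ≈ 0.8209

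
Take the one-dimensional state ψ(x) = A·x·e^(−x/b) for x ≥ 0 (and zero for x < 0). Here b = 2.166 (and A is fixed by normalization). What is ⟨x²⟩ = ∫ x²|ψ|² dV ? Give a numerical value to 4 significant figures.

⟨x²⟩ = ∫ x^2 |ψ|² dx over the full domain.
With ∫₀^∞ x^4 e^(−αx) dx = 4!/α^5, since the A² factors cancel between numerator and denominator, ⟨x²⟩ = 3·b^2.
Putting b = 2.166 gives 14.075.

⟨x^2⟩ ≈ 14.07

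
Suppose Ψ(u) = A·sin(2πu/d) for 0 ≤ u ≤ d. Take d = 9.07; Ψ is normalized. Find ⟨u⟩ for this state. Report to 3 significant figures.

The expectation value is the |Ψ|²-weighted average of u: ∫ u|Ψ|² du.
With ∫₀^d sin²(nπu/d) du = d/2, since the A² factors cancel between numerator and denominator, ⟨u⟩ = d/2.
Putting d = 9.07 gives 4.535.

⟨u⟩ ≈ 4.54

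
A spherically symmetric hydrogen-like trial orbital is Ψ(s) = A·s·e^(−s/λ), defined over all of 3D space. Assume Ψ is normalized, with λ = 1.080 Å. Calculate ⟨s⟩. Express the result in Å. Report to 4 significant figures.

By definition ⟨s⟩ = ∫ s |Ψ(s)|² 4πs² ds.
Since the A² factors cancel between numerator and denominator, ⟨s⟩ = 5·λ/2.
With λ = 1.080, ⟨s⟩ = 2.7000.

⟨s⟩ ≈ 2.700 Å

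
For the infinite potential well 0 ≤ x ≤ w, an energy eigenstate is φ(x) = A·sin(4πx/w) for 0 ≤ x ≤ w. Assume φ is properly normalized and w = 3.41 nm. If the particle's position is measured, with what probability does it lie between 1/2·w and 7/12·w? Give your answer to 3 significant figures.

The probability is P = ∫ |φ|² dx over [1/2·w, 7/12·w].
The normalization integral ∫|φ|²dx over the whole domain equals w/2·A², and A² cancels in the ratio.
In terms of u = x/w (A² and the length scale cancel between numerator and denominator), P = [∫_{1/2}^{7/12} sin(4·π·u)^2 du] / [∫_{0}^{1} sin(4·π·u)^2 du].
Using ∫ sin(4·π·u)^2 du = u/2 - sin(4·π·u)·cos(4·π·u)/(8·π), the numerator is -√(3)/(32·π) + 1/24 and the denominator is 1/2.
Taking the ratio, P = (-√(3)/16 + π/12)/π.

P ≈ 0.0489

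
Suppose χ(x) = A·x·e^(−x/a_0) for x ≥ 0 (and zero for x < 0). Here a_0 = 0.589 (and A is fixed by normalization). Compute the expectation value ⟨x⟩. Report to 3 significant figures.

By definition ⟨x⟩ = ∫ x |χ(x)|² dx.
Using ∫₀^∞ xⁿ e^(−αx) dx = n!/αⁿ⁺¹, since the A² factors cancel between numerator and denominator, ⟨x⟩ = 3·a_0/2.
With a_0 = 0.589, ⟨x⟩ = 0.8835.

⟨x⟩ ≈ 0.884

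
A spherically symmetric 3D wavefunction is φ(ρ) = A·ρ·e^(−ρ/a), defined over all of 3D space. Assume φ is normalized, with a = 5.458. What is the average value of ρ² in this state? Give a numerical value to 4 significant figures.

By definition ⟨ρ²⟩ = ∫ ρ^2 |φ(ρ)|² 4πρ² dρ.
Evaluating both integrals, ⟨ρ²⟩ = 15·a^2/2.
With a = 5.458, ⟨ρ^2⟩ = 223.42.

⟨ρ^2⟩ ≈ 223.4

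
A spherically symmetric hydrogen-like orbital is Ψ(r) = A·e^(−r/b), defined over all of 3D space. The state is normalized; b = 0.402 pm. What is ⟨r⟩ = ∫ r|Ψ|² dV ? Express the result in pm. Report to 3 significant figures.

⟨r⟩ = ∫ r |Ψ|² 4πr² dr over the full domain.
Evaluating both integrals, ⟨r⟩ = 3·b/2.
Putting b = 0.402 gives 0.6030.

⟨r⟩ ≈ 0.603 pm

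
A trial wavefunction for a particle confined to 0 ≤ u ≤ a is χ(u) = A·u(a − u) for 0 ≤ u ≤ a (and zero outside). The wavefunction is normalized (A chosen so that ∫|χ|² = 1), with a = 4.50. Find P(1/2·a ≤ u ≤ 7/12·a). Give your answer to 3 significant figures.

The probability is P = ∫ |χ|² du over [1/2·a, 7/12·a].
The normalization integral ∫|χ|²du over the whole domain equals a^5/30·A², and A² cancels in the ratio.
Let t = u/a; then A² and the length scale cancel, so P = ∫_{1/2}^{7/12} t^2·(1 - t)^2 dt ÷ ∫_{0}^{1} t^2·(1 - t)^2 dt.
Using ∫ t^2·(1 - t)^2 dt = t^3·(6·t^2 - 15·t + 10)/30, the numerator is ≈ 0.0051127 and the denominator is 1/30.
The result is P = 0.1534.

P ≈ 0.153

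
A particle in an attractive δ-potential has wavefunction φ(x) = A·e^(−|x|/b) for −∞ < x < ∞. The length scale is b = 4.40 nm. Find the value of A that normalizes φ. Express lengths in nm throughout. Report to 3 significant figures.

The normalization condition is ∫|φ|² dx = 1 from −∞ to ∞.
Recall ∫₀^∞ x^m e^(−x/β) dx = m!·β^(m+1), carrying out the integral gives A² · b.
Setting this equal to 1 gives A² = 1/(b).
Substituting b = 4.40 gives A² = 0.2273, so A = 0.4767.

A ≈ 0.477 nm^(-1/2)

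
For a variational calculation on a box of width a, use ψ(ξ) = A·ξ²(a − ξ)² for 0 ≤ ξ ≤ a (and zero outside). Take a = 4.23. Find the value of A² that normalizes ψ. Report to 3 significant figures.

Normalization requires ∫|ψ|² dξ = 1, integrated from 0 to a.
Expanding the polynomial and integrating term by term, carrying out the integral gives A² · a^9/630.
With a = 4.23: A² = 0.001453 and A = 0.03812.

A^2 ≈ 0.00145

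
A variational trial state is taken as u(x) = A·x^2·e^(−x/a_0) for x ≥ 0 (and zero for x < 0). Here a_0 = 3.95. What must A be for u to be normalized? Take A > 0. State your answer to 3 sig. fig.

A ≈ 0.0372

Require ∫ |u|² dx = 1 over the whole domain.
∫|u|² dx = A²·(3·a_0^5/4).
Hence A² = 1/[3·a_0^5/4].
Plugging in a_0 = 3.95 yields A = 0.03724.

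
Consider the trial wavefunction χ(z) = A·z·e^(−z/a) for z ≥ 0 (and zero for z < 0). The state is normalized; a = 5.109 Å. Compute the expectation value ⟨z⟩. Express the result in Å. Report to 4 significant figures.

⟨z⟩ ≈ 7.664 Å

The expectation value is the |χ|²-weighted average of z: ∫ z|χ|² dz.
Since the A² factors cancel between numerator and denominator, ⟨z⟩ = 3·a/2.
Putting a = 5.109 gives 7.6635.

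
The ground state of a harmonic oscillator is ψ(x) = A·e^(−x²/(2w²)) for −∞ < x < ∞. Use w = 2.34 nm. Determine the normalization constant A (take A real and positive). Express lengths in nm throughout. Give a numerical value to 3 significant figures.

The normalization condition is ∫|ψ|² dx = 1 from −∞ to ∞.
Carrying out the integral gives A² · √(π)·w.
So A² = (√(π)·w)^(−1).
Substituting w = 2.34 gives A² = 0.2411, so A = 0.4910.

A ≈ 0.491 nm^(-1/2)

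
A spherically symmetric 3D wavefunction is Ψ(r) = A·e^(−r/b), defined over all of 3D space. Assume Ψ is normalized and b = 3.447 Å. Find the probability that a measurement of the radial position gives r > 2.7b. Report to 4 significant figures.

With dV = 4πr²dr, the probability is ∫|Ψ|² dV over r > 2.7b.
Normalization gives A² = 1/(π·b^3).
Substituting u = r/b, A², 4π and the length scale all cancel in the ratio: P = ∫_{2.7}^{∞} u^2·e^(-2·u) du / ∫_{0}^{∞} u^2·e^(-2·u) du.
With ∫ u^2·e^(-2·u) du = -(2·u^2 + 2·u + 1)·e^(-2·u)/4 + C, the region integral is 1049·e^(-27/5)/200 and the full one is 1/4.
This evaluates to P = 0.094758.

P ≈ 0.09476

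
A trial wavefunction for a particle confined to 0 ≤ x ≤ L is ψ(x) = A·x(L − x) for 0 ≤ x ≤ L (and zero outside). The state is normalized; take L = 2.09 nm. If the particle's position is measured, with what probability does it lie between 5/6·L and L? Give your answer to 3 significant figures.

P ≈ 0.0355

|ψ|² is the probability density, so P = ∫_{5/6·L}^{L} |ψ|² dx.
The normalization integral ∫|ψ|²dx over the whole domain equals L^5/30·A², and A² cancels in the ratio.
In terms of u = x/L (A² and the length scale cancel between numerator and denominator), P = [∫_{5/6}^{1} u^2·(1 - u)^2 du] / [∫_{0}^{1} u^2·(1 - u)^2 du].
Using ∫ u^2·(1 - u)^2 du = u^3·(6·u^2 - 15·u + 10)/30, the numerator is ≈ 0.0011831 and the denominator is 1/30.
The result is P = 23/648.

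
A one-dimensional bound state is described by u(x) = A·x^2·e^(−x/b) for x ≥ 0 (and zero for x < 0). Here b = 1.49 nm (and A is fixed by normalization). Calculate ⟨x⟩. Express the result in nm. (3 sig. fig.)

By definition ⟨x⟩ = ∫ x |u(x)|² dx.
The ratio of the moment integral to the normalization integral gives ⟨x⟩ = 5·b/2.
With b = 1.49, ⟨x⟩ = 3.725.

⟨x⟩ ≈ 3.73 nm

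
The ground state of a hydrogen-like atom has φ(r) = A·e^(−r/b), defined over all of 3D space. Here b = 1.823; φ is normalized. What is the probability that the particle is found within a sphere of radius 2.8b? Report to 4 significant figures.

Integrate the radial probability density 4πr²|φ|² over r ≤ 2.8b.
Normalization gives A² = 1/(π·b^3).
In terms of u = r/b (A², 4π and the length scale all cancel between numerator and denominator), P = [∫_{0}^{2.8} u^2·e^(-2·u) du] / [∫_{0}^{∞} u^2·e^(-2·u) du].
With ∫ u^2·e^(-2·u) du = -(2·u^2 + 2·u + 1)·e^(-2·u)/4 + C, the region integral is 1/4 - 557·e^(-28/5)/100 and the full one is 1/4.
Taking the ratio yields P = 0.91761.

P ≈ 0.9176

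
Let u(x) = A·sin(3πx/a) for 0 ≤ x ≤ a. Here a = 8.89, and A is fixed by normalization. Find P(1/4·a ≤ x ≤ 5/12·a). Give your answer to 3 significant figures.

P ≈ 0.0606

|u|² is the probability density, so P = ∫_{1/4·a}^{5/12·a} |u|² dx.
With A² fixed by ∫|u|² = 1, i.e. A² = (a/2)^(−1), substitute and integrate.
In terms of t = x/a (A² and the length scale cancel between numerator and denominator), P = [∫_{1/4}^{5/12} sin(3·π·t)^2 dt] / [∫_{0}^{1} sin(3·π·t)^2 dt].
With ∫ sin(3·π·t)^2 dt = t/2 - sin(6·π·t)/(12·π) + C, the region integral is 1/12 - 1/(6·π) and the full one is 1/2.
This works out to P = (-2 + π)/(6·π).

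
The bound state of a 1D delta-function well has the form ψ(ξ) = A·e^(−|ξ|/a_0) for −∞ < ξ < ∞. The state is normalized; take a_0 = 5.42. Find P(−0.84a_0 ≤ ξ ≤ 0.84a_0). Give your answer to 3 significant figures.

P ≈ 0.814

P = ∫_{−0.84a_0}^{0.84a_0} |ψ(ξ)|² dξ.
The normalization integral ∫|ψ|²dξ over the whole domain equals a_0·A², and A² cancels in the ratio.
Both integrals are even about ξ = 0, so only the ξ ≥ 0 halves are needed (the factors of 2 cancel). Let u = ξ/a_0; then A² and the length scale cancel, so P = ∫_{0}^{0.84} e^(-2·u) du ÷ ∫_{0}^{∞} e^(-2·u) du.
With ∫ e^(-2·u) du = -e^(-2·u)/2 + C, the region integral is 1/2 - e^(-42/25)/2 and the full one is 1/2.
The result is P = 0.8136.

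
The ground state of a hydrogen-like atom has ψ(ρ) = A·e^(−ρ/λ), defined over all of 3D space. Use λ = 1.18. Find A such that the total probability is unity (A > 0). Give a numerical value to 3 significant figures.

Normalization requires ∫|ψ|² 4πρ² dρ = 1, integrated from 0 to ∞.
With ψ = A·e^(−ρ/λ), the integral evaluates to A²·[π·λ^3].
Hence A² = 1/[π·λ^3].
With λ = 1.18: A² = 0.1937 and A = 0.4402.

A ≈ 0.440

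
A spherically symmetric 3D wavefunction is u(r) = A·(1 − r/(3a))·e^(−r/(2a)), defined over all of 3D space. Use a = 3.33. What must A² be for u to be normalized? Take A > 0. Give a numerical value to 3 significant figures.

A^2 ≈ 0.00323

The normalization condition is ∫|u|² 4πr² dr = 1 from 0 to ∞.
In 3D with spherical symmetry the volume element is 4πr² dr.
Recall ∫₀^∞ r^m e^(−r/β) dr = m!·β^(m+1), carrying out the integral gives A² · 8·π·a^3/3.
Substituting a = 3.33 gives A² = 0.003233, so A = 0.05686.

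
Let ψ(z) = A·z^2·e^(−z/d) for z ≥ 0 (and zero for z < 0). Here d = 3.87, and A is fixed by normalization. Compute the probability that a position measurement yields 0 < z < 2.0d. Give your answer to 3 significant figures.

P = ∫_{0}^{2.0d} |ψ(z)|² dz.
The normalization integral ∫|ψ|²dz over the whole domain equals 3·d^5/4·A², and A² cancels in the ratio.
In terms of u = z/d (A² and the length scale cancel between numerator and denominator), P = [∫_{0}^{2.0} u^4·e^(-2·u) du] / [∫_{0}^{∞} u^4·e^(-2·u) du].
An antiderivative of u^4·e^(-2·u) is -(u^4/2 + u^3 + 3·u^2/2 + 3·u/2 + 3/4)·e^(-2·u); evaluating from 0 to 2.0 gives 3/4 - 103·e^(-4)/4, while the full integral is 3/4.
The result is P = 0.3712.

P ≈ 0.371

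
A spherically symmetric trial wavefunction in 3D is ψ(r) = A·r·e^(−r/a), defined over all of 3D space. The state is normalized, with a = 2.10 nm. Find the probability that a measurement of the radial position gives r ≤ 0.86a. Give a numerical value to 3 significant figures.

P ≈ 0.0309

P = ∫ |ψ|² 4πr² dr over r ≤ 0.86a.
A² is fixed by ∫₀^∞ 4πr²|ψ|² dr = 1, i.e. A² = (3·π·a^5)^(−1).
In terms of u = r/a (A², 4π and the length scale all cancel between numerator and denominator), P = [∫_{0}^{0.86} u^4·e^(-2·u) du] / [∫_{0}^{∞} u^4·e^(-2·u) du].
Using ∫ u^4·e^(-2·u) du = -(u^4/2 + u^3 + 3·u^2/2 + 3·u/2 + 3/4)·e^(-2·u), the numerator is ≈ 0.023178 and the denominator is 3/4.
Taking the ratio yields P = 0.03090.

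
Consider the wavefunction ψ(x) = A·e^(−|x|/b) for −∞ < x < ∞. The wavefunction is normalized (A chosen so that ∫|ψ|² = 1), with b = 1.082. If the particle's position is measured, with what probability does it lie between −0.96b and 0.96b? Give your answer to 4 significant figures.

|ψ|² is the probability density, so P = ∫_{−0.96b}^{0.96b} |ψ|² dx.
With A² fixed by ∫|ψ|² = 1, i.e. A² = (b)^(−1), substitute and integrate.
By symmetry take twice the x ≥ 0 contribution in numerator and denominator; the 2's cancel. Substituting u = x/b, A² and the length scale cancel in the ratio: P = ∫_{0}^{0.96} e^(-2·u) du / ∫_{0}^{∞} e^(-2·u) du.
An antiderivative of e^(-2·u) is -e^(-2·u)/2; evaluating from 0 to 0.96 gives 1/2 - e^(-48/25)/2, while the full integral is 1/2.
Evaluating gives P = 0.85339.

P ≈ 0.8534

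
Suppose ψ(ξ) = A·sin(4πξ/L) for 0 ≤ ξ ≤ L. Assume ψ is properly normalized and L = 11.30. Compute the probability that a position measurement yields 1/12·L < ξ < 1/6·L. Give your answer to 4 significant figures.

The probability is P = ∫ |ψ|² dξ over [1/12·L, 1/6·L].
With A² fixed by ∫|ψ|² = 1, i.e. A² = (L/2)^(−1), substitute and integrate.
Let u = ξ/L; then A² and the length scale cancel, so P = ∫_{1/12}^{1/6} sin(4·π·u)^2 du ÷ ∫_{0}^{1} sin(4·π·u)^2 du.
With ∫ sin(4·π·u)^2 du = u/2 - sin(4·π·u)·cos(4·π·u)/(8·π) + C, the region integral is √(3)/(16·π) + 1/24 and the full one is 1/2.
Taking the ratio, P = (√(3)/8 + π/12)/π.

P ≈ 0.1522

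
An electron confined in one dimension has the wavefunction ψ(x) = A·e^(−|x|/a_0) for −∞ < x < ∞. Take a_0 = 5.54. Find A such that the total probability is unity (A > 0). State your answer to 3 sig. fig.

A ≈ 0.425

Require ∫ |ψ|² dx = 1 over the whole domain.
The integral (without the A² prefactor) comes out to a_0.
Hence A² = 1/[a_0].
With a_0 = 5.54: A² = 0.1805 and A = 0.4249.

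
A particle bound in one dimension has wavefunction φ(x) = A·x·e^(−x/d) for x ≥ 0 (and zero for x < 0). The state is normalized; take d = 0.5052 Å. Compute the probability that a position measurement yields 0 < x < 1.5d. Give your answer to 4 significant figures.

P ≈ 0.5768

|φ|² is the probability density, so P = ∫_{0}^{1.5d} |φ|² dx.
Since A² = 1/(d^3/4), this is the region integral divided by the full normalization integral.
Substituting u = x/d, A² and the length scale cancel in the ratio: P = ∫_{0}^{1.5} u^2·e^(-2·u) du / ∫_{0}^{∞} u^2·e^(-2·u) du.
Using ∫ u^2·e^(-2·u) du = -(2·u^2 + 2·u + 1)·e^(-2·u)/4, the numerator is 1/4 - 17·e^(-3)/8 and the denominator is 1/4.
Taking the ratio, P = 0.57681.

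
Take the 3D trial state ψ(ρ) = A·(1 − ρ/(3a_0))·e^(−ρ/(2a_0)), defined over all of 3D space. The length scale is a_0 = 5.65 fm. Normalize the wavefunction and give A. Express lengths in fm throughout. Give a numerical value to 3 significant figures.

A ≈ 0.0257 fm^(-3/2)

We need A² ∫|f|² 4πρ² dρ = 1, taking the integral from 0 to ∞.
(Spherical symmetry: dV = 4πρ² dρ.)
∫|ψ|² 4πρ² dρ = A²·(8·π·a_0^3/3).
So A² = (8·π·a_0^3/3)^(−1).
Substituting a_0 = 5.65 gives A² = 0.0006618, so A = 0.02573.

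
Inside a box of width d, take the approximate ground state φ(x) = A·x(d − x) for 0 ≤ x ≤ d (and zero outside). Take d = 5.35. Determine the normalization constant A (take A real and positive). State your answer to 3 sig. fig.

A ≈ 0.0827

We need A² ∫|f|² dx = 1, taking the integral from 0 to d.
Expanding the polynomial and integrating term by term, with φ = A·x(d − x), the integral evaluates to A²·[d^5/30].
So A² = (d^5/30)^(−1).
With d = 5.35: A² = 0.006845 and A = 0.08273.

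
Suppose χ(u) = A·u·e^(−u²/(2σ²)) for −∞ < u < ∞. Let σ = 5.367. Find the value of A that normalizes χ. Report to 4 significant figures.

A ≈ 0.08543

Normalization requires ∫|χ|² du = 1, integrated from −∞ to ∞.
∫|χ|² du = A²·(√(π)·σ^3/2).
So A² = (√(π)·σ^3/2)^(−1).
Substituting σ = 5.367 gives A² = 0.0072989, so A = 0.085434.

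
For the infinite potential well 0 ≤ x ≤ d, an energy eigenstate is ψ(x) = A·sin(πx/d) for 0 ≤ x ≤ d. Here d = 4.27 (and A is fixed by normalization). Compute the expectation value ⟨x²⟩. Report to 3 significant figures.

⟨x^2⟩ ≈ 5.15

By definition ⟨x²⟩ = ∫ x^2 |ψ(x)|² dx.
Using sin²θ = (1 − cos 2θ)/2, since the A² factors cancel between numerator and denominator, ⟨x²⟩ = -d^2/(2·π^2) + d^2/3.
Putting d = 4.27 gives 5.154.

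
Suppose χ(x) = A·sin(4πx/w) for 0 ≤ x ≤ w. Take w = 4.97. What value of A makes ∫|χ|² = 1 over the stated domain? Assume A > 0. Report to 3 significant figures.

A ≈ 0.634

Require ∫ |χ|² dx = 1 over the whole domain.
∫|χ|² dx = A²·(w/2).
Substituting w = 4.97 gives A² = 0.4024, so A = 0.6344.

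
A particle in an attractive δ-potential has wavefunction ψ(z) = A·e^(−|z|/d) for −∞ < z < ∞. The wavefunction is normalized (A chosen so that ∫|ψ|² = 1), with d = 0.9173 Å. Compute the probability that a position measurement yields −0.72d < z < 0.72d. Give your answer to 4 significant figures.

The probability is P = ∫ |ψ|² dz over [−0.72d, 0.72d].
With A² fixed by ∫|ψ|² = 1, i.e. A² = (d)^(−1), substitute and integrate.
Both integrals are even about z = 0, so only the z ≥ 0 halves are needed (the factors of 2 cancel). Substituting u = z/d, A² and the length scale cancel in the ratio: P = ∫_{0}^{0.72} e^(-2·u) du / ∫_{0}^{∞} e^(-2·u) du.
With ∫ e^(-2·u) du = -e^(-2·u)/2 + C, the region integral is 1/2 - e^(-36/25)/2 and the full one is 1/2.
Taking the ratio, P = 0.76307.

P ≈ 0.7631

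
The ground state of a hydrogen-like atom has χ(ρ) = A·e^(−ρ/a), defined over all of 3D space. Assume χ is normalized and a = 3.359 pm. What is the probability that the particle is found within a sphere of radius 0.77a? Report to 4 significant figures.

P ≈ 0.2013

With dV = 4πρ²dρ, the probability is ∫|χ|² dV over ρ ≤ 0.77a.
Normalization gives A² = 1/(π·a^3).
Let u = ρ/a; then A², 4π and the length scale all cancel, so P = ∫_{0}^{0.77} u^2·e^(-2·u) du ÷ ∫_{0}^{∞} u^2·e^(-2·u) du.
With ∫ u^2·e^(-2·u) du = -(2·u^2 + 2·u + 1)·e^(-2·u)/4 + C, the region integral is ≈ 0.0503147 and the full one is 1/4.
The region integral divided by the full integral gives P = 0.20126.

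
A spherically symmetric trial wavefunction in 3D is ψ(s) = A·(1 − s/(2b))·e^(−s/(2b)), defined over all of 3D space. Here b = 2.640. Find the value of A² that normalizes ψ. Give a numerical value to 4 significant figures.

A^2 ≈ 0.002162

Require ∫ |ψ|² 4πs² ds = 1 over the whole domain.
∫|ψ|² 4πs² ds = A²·(8·π·b^3).
Substituting b = 2.640 gives A² = 0.0021625, so A = 0.046502.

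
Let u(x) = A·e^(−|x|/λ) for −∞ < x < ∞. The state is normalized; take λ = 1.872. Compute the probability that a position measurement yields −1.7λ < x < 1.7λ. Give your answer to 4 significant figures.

|u|² is the probability density, so P = ∫_{−1.7λ}^{1.7λ} |u|² dx.
With A² fixed by ∫|u|² = 1, i.e. A² = (λ)^(−1), substitute and integrate.
By symmetry take twice the x ≥ 0 contribution in numerator and denominator; the 2's cancel. Let t = x/λ; then A² and the length scale cancel, so P = ∫_{0}^{1.7} e^(-2·t) dt ÷ ∫_{0}^{∞} e^(-2·t) dt.
Using ∫ e^(-2·t) dt = -e^(-2·t)/2, the numerator is 1/2 - e^(-17/5)/2 and the denominator is 1/2.
The result is P = 0.96663.

P ≈ 0.9666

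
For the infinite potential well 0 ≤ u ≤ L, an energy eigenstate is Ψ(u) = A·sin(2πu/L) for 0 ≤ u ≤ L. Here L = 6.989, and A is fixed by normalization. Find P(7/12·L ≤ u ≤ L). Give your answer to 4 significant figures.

The probability is P = ∫ |Ψ|² du over [7/12·L, L].
Since A² = 1/(L/2), this is the region integral divided by the full normalization integral.
Substituting t = u/L, A² and the length scale cancel in the ratio: P = ∫_{7/12}^{1} sin(2·π·t)^2 dt / ∫_{0}^{1} sin(2·π·t)^2 dt.
With ∫ sin(2·π·t)^2 dt = t/2 - sin(4·π·t)/(8·π) + C, the region integral is √(3)/(16·π) + 5/24 and the full one is 1/2.
The result is P = √(3)/(8·π) + 5/12.

P ≈ 0.4856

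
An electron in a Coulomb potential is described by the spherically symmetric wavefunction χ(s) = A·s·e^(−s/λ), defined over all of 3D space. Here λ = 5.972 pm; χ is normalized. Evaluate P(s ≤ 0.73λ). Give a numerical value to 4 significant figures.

P ≈ 0.01676

P = ∫ |χ|² 4πs² ds over s ≤ 0.73λ.
Normalization gives A² = 1/(3·π·λ^5).
Let u = s/λ; then A², 4π and the length scale all cancel, so P = ∫_{0}^{0.73} u^4·e^(-2·u) du ÷ ∫_{0}^{∞} u^4·e^(-2·u) du.
Using ∫ u^4·e^(-2·u) du = -(u^4/2 + u^3 + 3·u^2/2 + 3·u/2 + 3/4)·e^(-2·u), the numerator is ≈ 0.0125666 and the denominator is 3/4.
This evaluates to P = 0.016756.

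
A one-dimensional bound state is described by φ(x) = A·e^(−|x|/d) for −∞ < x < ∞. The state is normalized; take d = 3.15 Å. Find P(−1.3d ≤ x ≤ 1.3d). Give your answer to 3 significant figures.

P = ∫_{−1.3d}^{1.3d} |φ(x)|² dx.
Since A² = 1/(d), this is the region integral divided by the full normalization integral.
Both integrals are even about x = 0, so only the x ≥ 0 halves are needed (the factors of 2 cancel). In terms of u = x/d (A² and the length scale cancel between numerator and denominator), P = [∫_{0}^{1.3} e^(-2·u) du] / [∫_{0}^{∞} e^(-2·u) du].
An antiderivative of e^(-2·u) is -e^(-2·u)/2; evaluating from 0 to 1.3 gives 1/2 - e^(-13/5)/2, while the full integral is 1/2.
This works out to P = 0.9257.

P ≈ 0.926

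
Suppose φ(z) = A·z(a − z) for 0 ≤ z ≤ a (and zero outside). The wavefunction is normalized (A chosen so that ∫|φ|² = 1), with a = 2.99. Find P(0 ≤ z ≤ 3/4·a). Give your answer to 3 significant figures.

P ≈ 0.896

|φ|² is the probability density, so P = ∫_{0}^{3/4·a} |φ|² dz.
The normalization integral ∫|φ|²dz over the whole domain equals a^5/30·A², and A² cancels in the ratio.
Let u = z/a; then A² and the length scale cancel, so P = ∫_{0}^{3/4} u^2·(1 - u)^2 du ÷ ∫_{0}^{1} u^2·(1 - u)^2 du.
Using ∫ u^2·(1 - u)^2 du = u^3·(6·u^2 - 15·u + 10)/30, the numerator is 153/5120 and the denominator is 1/30.
Taking the ratio, P = 459/512.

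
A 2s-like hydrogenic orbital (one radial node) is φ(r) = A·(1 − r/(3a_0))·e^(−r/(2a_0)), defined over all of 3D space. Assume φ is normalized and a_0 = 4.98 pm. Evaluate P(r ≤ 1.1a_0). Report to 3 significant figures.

P ≈ 0.166

Integrate the radial probability density 4πr²|φ|² over r ≤ 1.1a_0.
A² is fixed by ∫₀^∞ 4πr²|φ|² dr = 1, i.e. A² = (8·π·a_0^3/3)^(−1).
Substituting u = r/a_0, A², 4π and the length scale all cancel in the ratio: P = ∫_{0}^{1.1} u^2·(1 - u/3)^2·e^(-u) du / ∫_{0}^{∞} u^2·(1 - u/3)^2·e^(-u) du.
Using ∫ u^2·(1 - u/3)^2·e^(-u) du = (-u^4 + 2·u^3 - 3·u^2 - 6·u - 6)·e^(-u)/9, the numerator is ≈ 0.11069 and the denominator is 2/3.
This evaluates to P = 0.1660.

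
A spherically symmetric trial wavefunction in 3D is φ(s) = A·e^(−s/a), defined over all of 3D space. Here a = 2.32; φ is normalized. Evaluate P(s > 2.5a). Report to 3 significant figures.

P ≈ 0.125

Integrate the radial probability density 4πs²|φ|² over s > 2.5a.
The full normalization integral is A²·[π·a^3] = 1, fixing A².
Let u = s/a; then A², 4π and the length scale all cancel, so P = ∫_{2.5}^{∞} u^2·e^(-2·u) du ÷ ∫_{0}^{∞} u^2·e^(-2·u) du.
An antiderivative of u^2·e^(-2·u) is -(2·u^2 + 2·u + 1)·e^(-2·u)/4; evaluating from 2.5 to ∞ gives 37·e^(-5)/8, while the full integral is 1/4.
The region integral divided by the full integral gives P = 0.1247.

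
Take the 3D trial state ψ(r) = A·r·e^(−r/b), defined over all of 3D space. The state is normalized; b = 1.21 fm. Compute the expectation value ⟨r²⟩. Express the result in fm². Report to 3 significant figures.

⟨r^2⟩ ≈ 11.0 fm^2

The expectation value is the |ψ|²-weighted average of r^2: ∫ r^2|ψ|² 4πr² dr.
Using ∫₀^∞ rⁿ e^(−αr) dr = n!/αⁿ⁺¹, evaluating both integrals, ⟨r²⟩ = 15·b^2/2.
Putting b = 1.21 gives 10.98.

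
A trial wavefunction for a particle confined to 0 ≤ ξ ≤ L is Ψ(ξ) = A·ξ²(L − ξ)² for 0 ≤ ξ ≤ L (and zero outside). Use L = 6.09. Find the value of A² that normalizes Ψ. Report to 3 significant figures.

Normalization requires ∫|Ψ|² dξ = 1, integrated from 0 to L.
Carrying out the integral gives A² · L^9/630.
So A² = (L^9/630)^(−1).
Plugging in L = 6.09 yields A = 0.007394.

A^2 ≈ 0.0000547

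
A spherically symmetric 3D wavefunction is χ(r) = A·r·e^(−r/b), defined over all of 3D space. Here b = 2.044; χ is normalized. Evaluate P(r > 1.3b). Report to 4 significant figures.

With dV = 4πr²dr, the probability is ∫|χ|² dV over r > 1.3b.
The full normalization integral is A²·[3·π·b^5] = 1, fixing A².
Substituting u = r/b, A², 4π and the length scale all cancel in the ratio: P = ∫_{1.3}^{∞} u^4·e^(-2·u) du / ∫_{0}^{∞} u^4·e^(-2·u) du.
Using ∫ u^4·e^(-2·u) du = -(u^4/2 + u^3 + 3·u^2/2 + 3·u/2 + 3/4)·e^(-2·u), the numerator is ≈ 0.658068 and the denominator is 3/4.
Taking the ratio yields P = 0.87742.

P ≈ 0.8774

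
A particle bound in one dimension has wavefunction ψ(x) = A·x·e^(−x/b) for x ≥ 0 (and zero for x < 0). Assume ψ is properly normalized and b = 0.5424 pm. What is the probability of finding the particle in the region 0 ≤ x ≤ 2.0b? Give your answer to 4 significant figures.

The probability is P = ∫ |ψ|² dx over [0, 2.0b].
Since A² = 1/(b^3/4), this is the region integral divided by the full normalization integral.
Let u = x/b; then A² and the length scale cancel, so P = ∫_{0}^{2.0} u^2·e^(-2·u) du ÷ ∫_{0}^{∞} u^2·e^(-2·u) du.
With ∫ u^2·e^(-2·u) du = -(2·u^2 + 2·u + 1)·e^(-2·u)/4 + C, the region integral is 1/4 - 13·e^(-4)/4 and the full one is 1/4.
This works out to P = 0.76190.

P ≈ 0.7619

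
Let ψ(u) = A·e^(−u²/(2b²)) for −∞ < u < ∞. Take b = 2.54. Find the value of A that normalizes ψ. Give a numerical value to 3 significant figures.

A ≈ 0.471

Normalization requires ∫|ψ|² du = 1, integrated from −∞ to ∞.
Differentiating ∫e^(−αu²) du = √(π/α) under α to get the higher moments, carrying out the integral gives A² · √(π)·b.
So A² = (√(π)·b)^(−1).
Plugging in b = 2.54 yields A = 0.4713.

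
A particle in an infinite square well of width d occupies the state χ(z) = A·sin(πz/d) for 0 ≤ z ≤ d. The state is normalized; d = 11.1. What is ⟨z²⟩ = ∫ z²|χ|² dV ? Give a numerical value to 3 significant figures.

By definition ⟨z²⟩ = ∫ z^2 |χ(z)|² dz.
With ∫₀^d sin²(nπz/d) dz = d/2, the ratio of the moment integral to the normalization integral gives ⟨z²⟩ = -d^2/(2·π^2) + d^2/3.
With d = 11.1, ⟨z^2⟩ = 34.83.

⟨z^2⟩ ≈ 34.8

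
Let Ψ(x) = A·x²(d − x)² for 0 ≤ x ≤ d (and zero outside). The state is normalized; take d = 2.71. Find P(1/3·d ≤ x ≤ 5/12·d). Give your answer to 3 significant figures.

P ≈ 0.157

The probability is P = ∫ |Ψ|² dx over [1/3·d, 5/12·d].
With A² fixed by ∫|Ψ|² = 1, i.e. A² = (d^9/630)^(−1), substitute and integrate.
In terms of u = x/d (A² and the length scale cancel between numerator and denominator), P = [∫_{1/3}^{5/12} u^4·(1 - u)^4 du] / [∫_{0}^{1} u^4·(1 - u)^4 du].
An antiderivative of u^4·(1 - u)^4 is u^5·(70·u^4 - 315·u^3 + 540·u^2 - 420·u + 126)/630; evaluating from 1/3 to 5/12 gives ≈ 0.00024997, while the full integral is 1/630.
Taking the ratio, P = 0.1575.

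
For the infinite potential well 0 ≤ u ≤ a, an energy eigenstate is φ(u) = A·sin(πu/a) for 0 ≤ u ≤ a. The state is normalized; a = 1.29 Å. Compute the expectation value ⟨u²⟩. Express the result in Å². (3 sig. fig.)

⟨u²⟩ = ∫ u^2 |φ|² du over the full domain.
With ∫₀^a sin²(nπu/a) du = a/2, evaluating both integrals, ⟨u²⟩ = -a^2/(2·π^2) + a^2/3.
With a = 1.29, ⟨u^2⟩ = 0.4704.

⟨u^2⟩ ≈ 0.470 Å^2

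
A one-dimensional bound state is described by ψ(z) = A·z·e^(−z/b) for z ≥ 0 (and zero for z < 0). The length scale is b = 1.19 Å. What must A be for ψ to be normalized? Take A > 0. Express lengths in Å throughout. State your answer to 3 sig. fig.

We need A² ∫|f|² dz = 1, taking the integral from 0 to ∞.
Recall ∫₀^∞ z^m e^(−z/β) dz = m!·β^(m+1), with ψ = A·z·e^(−z/b), the integral evaluates to A²·[b^3/4].
Setting this equal to 1 gives A² = 1/(b^3/4).
Substituting b = 1.19 gives A² = 2.374, so A = 1.541.

A ≈ 1.54 Å^(-3/2)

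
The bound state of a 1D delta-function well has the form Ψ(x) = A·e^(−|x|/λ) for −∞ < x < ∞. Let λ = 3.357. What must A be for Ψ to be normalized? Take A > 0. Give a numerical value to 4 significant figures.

Require ∫ |Ψ|² dx = 1 over the whole domain.
Using ∫₀^∞ xⁿ e^(−αx) dx = n!/αⁿ⁺¹, with Ψ = A·e^(−|x|/λ), the integral evaluates to A²·[λ].
So A² = (λ)^(−1).
Substituting λ = 3.357 gives A² = 0.29789, so A = 0.54579.

A ≈ 0.5458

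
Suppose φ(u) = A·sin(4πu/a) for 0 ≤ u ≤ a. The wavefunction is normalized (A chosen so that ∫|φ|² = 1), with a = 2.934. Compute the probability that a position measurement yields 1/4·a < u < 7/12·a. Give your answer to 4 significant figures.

P ≈ 0.2989

P = ∫_{1/4·a}^{7/12·a} |φ(u)|² du.
Since A² = 1/(a/2), this is the region integral divided by the full normalization integral.
Substituting t = u/a, A² and the length scale cancel in the ratio: P = ∫_{1/4}^{7/12} sin(4·π·t)^2 dt / ∫_{0}^{1} sin(4·π·t)^2 dt.
Using ∫ sin(4·π·t)^2 dt = t/2 - sin(4·π·t)·cos(4·π·t)/(8·π), the numerator is -√(3)/(32·π) + 1/6 and the denominator is 1/2.
Evaluating gives P = (-√(3)/16 + π/3)/π.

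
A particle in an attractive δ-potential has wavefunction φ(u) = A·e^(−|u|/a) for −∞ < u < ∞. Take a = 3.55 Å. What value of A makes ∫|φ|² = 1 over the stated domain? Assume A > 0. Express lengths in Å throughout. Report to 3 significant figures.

A ≈ 0.531 Å^(-1/2)

Require ∫ |φ|² du = 1 over the whole domain.
Using ∫₀^∞ uⁿ e^(−αu) du = n!/αⁿ⁺¹, ∫|φ|² du = A²·(a).
So A² = (a)^(−1).
With a = 3.55: A² = 0.2817 and A = 0.5307.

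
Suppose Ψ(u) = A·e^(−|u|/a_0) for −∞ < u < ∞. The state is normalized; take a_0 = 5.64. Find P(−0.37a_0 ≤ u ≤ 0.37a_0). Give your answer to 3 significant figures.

|Ψ|² is the probability density, so P = ∫_{−0.37a_0}^{0.37a_0} |Ψ|² du.
With A² fixed by ∫|Ψ|² = 1, i.e. A² = (a_0)^(−1), substitute and integrate.
By symmetry take twice the u ≥ 0 contribution in numerator and denominator; the 2's cancel. Let t = u/a_0; then A² and the length scale cancel, so P = ∫_{0}^{0.37} e^(-2·t) dt ÷ ∫_{0}^{∞} e^(-2·t) dt.
With ∫ e^(-2·t) dt = -e^(-2·t)/2 + C, the region integral is 1/2 - e^(-37/50)/2 and the full one is 1/2.
Taking the ratio, P = 0.5229.

P ≈ 0.523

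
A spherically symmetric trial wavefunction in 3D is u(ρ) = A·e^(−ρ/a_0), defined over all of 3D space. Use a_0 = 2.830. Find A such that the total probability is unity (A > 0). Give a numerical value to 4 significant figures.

Require ∫ |u|² 4πρ² dρ = 1 over the whole domain.
(Spherical symmetry: dV = 4πρ² dρ.)
The integral (without the A² prefactor) comes out to π·a_0^3.
Hence A² = 1/[π·a_0^3].
Substituting a_0 = 2.830 gives A² = 0.014044, so A = 0.11851.

A ≈ 0.1185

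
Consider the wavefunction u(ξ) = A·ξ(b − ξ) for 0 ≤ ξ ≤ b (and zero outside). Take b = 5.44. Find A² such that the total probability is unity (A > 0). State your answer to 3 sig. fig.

The normalization condition is ∫|u|² dξ = 1 from 0 to b.
Carrying out the integral gives A² · b^5/30.
Substituting b = 5.44 gives A² = 0.006297, so A = 0.07935.

A^2 ≈ 0.00630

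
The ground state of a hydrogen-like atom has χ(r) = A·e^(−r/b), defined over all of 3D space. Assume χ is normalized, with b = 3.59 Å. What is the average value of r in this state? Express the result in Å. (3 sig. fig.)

⟨r⟩ ≈ 5.39 Å

The expectation value is the |χ|²-weighted average of r: ∫ r|χ|² 4πr² dr.
Evaluating both integrals, ⟨r⟩ = 3·b/2.
Putting b = 3.59 gives 5.385.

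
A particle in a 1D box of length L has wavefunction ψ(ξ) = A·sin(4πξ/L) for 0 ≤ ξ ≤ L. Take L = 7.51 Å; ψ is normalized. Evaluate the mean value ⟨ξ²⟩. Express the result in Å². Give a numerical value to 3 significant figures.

⟨ξ^2⟩ ≈ 18.6 Å^2

By definition ⟨ξ²⟩ = ∫ ξ^2 |ψ(ξ)|² dξ.
With ∫₀^L sin²(nπξ/L) dξ = L/2, evaluating both integrals, ⟨ξ²⟩ = -L^2/(32·π^2) + L^2/3.
With L = 7.51, ⟨ξ^2⟩ = 18.62.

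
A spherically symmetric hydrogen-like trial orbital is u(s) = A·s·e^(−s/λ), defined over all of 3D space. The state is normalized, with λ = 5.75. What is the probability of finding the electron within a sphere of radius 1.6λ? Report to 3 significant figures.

P ≈ 0.219

Integrate the radial probability density 4πs²|u|² over s ≤ 1.6λ.
The full normalization integral is A²·[3·π·λ^5] = 1, fixing A².
In terms of t = s/λ (A², 4π and the length scale all cancel between numerator and denominator), P = [∫_{0}^{1.6} t^4·e^(-2·t) dt] / [∫_{0}^{∞} t^4·e^(-2·t) dt].
Using ∫ t^4·e^(-2·t) dt = -(t^4/2 + t^3 + 3·t^2/2 + 3·t/2 + 3/4)·e^(-2·t), the numerator is ≈ 0.16454 and the denominator is 3/4.
Taking the ratio yields P = 0.2194.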